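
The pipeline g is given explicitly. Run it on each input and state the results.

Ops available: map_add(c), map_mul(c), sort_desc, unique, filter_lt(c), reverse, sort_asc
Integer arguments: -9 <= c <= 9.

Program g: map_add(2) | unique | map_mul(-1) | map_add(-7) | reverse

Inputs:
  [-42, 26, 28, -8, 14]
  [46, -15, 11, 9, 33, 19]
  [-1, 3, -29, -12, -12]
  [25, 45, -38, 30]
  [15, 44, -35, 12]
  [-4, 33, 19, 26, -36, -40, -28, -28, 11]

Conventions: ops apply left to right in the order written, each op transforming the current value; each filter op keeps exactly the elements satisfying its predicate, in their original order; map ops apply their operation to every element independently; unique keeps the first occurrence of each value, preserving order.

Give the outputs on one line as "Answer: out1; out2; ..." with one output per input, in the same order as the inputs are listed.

[-23, -1, -37, -35, 33]; [-28, -42, -18, -20, 6, -55]; [3, 20, -12, -8]; [-39, 29, -54, -34]; [-21, 26, -53, -24]; [-20, 19, 31, 27, -35, -28, -42, -5]

Execution, op by op:
  [-42, 26, 28, -8, 14] -> [-40, 28, 30, -6, 16] -> [-40, 28, 30, -6, 16] -> [40, -28, -30, 6, -16] -> [33, -35, -37, -1, -23] -> [-23, -1, -37, -35, 33]
  [46, -15, 11, 9, 33, 19] -> [48, -13, 13, 11, 35, 21] -> [48, -13, 13, 11, 35, 21] -> [-48, 13, -13, -11, -35, -21] -> [-55, 6, -20, -18, -42, -28] -> [-28, -42, -18, -20, 6, -55]
  [-1, 3, -29, -12, -12] -> [1, 5, -27, -10, -10] -> [1, 5, -27, -10] -> [-1, -5, 27, 10] -> [-8, -12, 20, 3] -> [3, 20, -12, -8]
  [25, 45, -38, 30] -> [27, 47, -36, 32] -> [27, 47, -36, 32] -> [-27, -47, 36, -32] -> [-34, -54, 29, -39] -> [-39, 29, -54, -34]
  [15, 44, -35, 12] -> [17, 46, -33, 14] -> [17, 46, -33, 14] -> [-17, -46, 33, -14] -> [-24, -53, 26, -21] -> [-21, 26, -53, -24]
  [-4, 33, 19, 26, -36, -40, -28, -28, 11] -> [-2, 35, 21, 28, -34, -38, -26, -26, 13] -> [-2, 35, 21, 28, -34, -38, -26, 13] -> [2, -35, -21, -28, 34, 38, 26, -13] -> [-5, -42, -28, -35, 27, 31, 19, -20] -> [-20, 19, 31, 27, -35, -28, -42, -5]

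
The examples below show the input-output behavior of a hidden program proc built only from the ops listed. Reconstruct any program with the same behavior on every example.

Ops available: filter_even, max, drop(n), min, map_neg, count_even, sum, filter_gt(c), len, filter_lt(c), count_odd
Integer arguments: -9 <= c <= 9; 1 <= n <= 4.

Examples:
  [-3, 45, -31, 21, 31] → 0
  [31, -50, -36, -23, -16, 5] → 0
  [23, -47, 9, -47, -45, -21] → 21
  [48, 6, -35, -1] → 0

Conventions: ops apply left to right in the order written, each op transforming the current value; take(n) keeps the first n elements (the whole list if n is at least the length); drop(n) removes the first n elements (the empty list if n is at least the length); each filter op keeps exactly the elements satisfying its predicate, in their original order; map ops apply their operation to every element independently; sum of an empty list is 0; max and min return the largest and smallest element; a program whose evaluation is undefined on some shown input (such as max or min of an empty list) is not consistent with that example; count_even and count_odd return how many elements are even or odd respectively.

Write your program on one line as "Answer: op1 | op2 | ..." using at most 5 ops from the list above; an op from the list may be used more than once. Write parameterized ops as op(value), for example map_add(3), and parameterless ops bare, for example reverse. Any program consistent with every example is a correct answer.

drop(3) | filter_lt(2) | map_neg | drop(2) | sum

Check, running the answer program on each example:
  [-3, 45, -31, 21, 31] -> [21, 31] -> [] -> [] -> [] -> 0
  [31, -50, -36, -23, -16, 5] -> [-23, -16, 5] -> [-23, -16] -> [23, 16] -> [] -> 0
  [23, -47, 9, -47, -45, -21] -> [-47, -45, -21] -> [-47, -45, -21] -> [47, 45, 21] -> [21] -> 21
  [48, 6, -35, -1] -> [-1] -> [-1] -> [1] -> [] -> 0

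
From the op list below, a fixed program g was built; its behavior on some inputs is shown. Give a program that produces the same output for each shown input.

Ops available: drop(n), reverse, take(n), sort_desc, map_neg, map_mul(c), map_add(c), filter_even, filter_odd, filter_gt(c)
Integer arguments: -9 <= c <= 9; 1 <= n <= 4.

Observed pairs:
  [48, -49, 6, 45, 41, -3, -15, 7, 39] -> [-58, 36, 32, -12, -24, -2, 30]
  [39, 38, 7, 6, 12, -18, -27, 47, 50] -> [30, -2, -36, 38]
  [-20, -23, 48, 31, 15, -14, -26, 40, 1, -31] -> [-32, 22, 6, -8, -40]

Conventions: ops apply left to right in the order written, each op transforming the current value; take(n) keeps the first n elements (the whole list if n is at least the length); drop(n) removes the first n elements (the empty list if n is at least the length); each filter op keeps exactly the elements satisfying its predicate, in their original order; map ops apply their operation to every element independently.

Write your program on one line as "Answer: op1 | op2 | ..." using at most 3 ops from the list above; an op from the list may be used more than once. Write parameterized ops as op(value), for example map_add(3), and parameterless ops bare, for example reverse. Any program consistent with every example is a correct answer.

filter_odd | map_add(-9)

Check, running the answer program on each example:
  [48, -49, 6, 45, 41, -3, -15, 7, 39] -> [-49, 45, 41, -3, -15, 7, 39] -> [-58, 36, 32, -12, -24, -2, 30]
  [39, 38, 7, 6, 12, -18, -27, 47, 50] -> [39, 7, -27, 47] -> [30, -2, -36, 38]
  [-20, -23, 48, 31, 15, -14, -26, 40, 1, -31] -> [-23, 31, 15, 1, -31] -> [-32, 22, 6, -8, -40]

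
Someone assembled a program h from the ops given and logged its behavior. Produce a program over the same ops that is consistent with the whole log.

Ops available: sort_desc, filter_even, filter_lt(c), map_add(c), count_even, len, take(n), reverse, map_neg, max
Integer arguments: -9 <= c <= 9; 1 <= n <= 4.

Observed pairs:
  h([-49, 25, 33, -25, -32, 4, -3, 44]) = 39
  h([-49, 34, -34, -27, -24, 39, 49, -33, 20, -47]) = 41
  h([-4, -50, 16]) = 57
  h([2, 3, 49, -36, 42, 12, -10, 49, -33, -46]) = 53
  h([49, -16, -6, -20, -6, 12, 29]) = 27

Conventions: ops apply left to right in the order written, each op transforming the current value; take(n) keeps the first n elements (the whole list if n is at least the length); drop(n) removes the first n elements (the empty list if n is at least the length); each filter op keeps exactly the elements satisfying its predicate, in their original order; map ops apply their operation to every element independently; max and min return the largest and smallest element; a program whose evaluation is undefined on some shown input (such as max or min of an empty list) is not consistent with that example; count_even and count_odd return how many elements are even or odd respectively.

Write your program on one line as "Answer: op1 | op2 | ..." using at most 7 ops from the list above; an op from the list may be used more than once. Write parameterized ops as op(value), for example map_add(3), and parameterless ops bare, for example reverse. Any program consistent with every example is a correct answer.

sort_desc | filter_even | filter_lt(-8) | map_neg | map_add(7) | max

Check, running the answer program on each example:
  [-49, 25, 33, -25, -32, 4, -3, 44] -> [44, 33, 25, 4, -3, -25, -32, -49] -> [44, 4, -32] -> [-32] -> [32] -> [39] -> 39
  [-49, 34, -34, -27, -24, 39, 49, -33, 20, -47] -> [49, 39, 34, 20, -24, -27, -33, -34, -47, -49] -> [34, 20, -24, -34] -> [-24, -34] -> [24, 34] -> [31, 41] -> 41
  [-4, -50, 16] -> [16, -4, -50] -> [16, -4, -50] -> [-50] -> [50] -> [57] -> 57
  [2, 3, 49, -36, 42, 12, -10, 49, -33, -46] -> [49, 49, 42, 12, 3, 2, -10, -33, -36, -46] -> [42, 12, 2, -10, -36, -46] -> [-10, -36, -46] -> [10, 36, 46] -> [17, 43, 53] -> 53
  [49, -16, -6, -20, -6, 12, 29] -> [49, 29, 12, -6, -6, -16, -20] -> [12, -6, -6, -16, -20] -> [-16, -20] -> [16, 20] -> [23, 27] -> 27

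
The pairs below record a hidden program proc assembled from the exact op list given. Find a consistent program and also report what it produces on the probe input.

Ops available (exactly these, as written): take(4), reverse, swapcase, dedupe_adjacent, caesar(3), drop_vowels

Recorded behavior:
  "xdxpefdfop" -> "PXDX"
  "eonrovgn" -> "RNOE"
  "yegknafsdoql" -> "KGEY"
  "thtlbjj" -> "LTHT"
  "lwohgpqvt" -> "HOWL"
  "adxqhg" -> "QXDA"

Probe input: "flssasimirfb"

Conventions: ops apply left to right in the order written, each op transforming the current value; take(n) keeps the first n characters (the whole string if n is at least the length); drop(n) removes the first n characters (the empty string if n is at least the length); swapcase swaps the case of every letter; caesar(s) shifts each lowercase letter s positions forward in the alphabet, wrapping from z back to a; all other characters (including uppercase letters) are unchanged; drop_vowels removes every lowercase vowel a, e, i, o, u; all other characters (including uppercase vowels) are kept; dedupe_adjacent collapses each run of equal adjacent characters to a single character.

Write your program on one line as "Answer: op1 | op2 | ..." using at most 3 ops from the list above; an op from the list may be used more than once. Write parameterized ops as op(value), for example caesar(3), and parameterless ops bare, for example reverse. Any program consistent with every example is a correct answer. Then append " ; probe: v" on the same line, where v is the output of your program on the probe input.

swapcase | take(4) | reverse ; probe: "SSLF"

Check, running the answer program on each example:
  "xdxpefdfop" -> "XDXPEFDFOP" -> "XDXP" -> "PXDX"
  "eonrovgn" -> "EONROVGN" -> "EONR" -> "RNOE"
  "yegknafsdoql" -> "YEGKNAFSDOQL" -> "YEGK" -> "KGEY"
  "thtlbjj" -> "THTLBJJ" -> "THTL" -> "LTHT"
  "lwohgpqvt" -> "LWOHGPQVT" -> "LWOH" -> "HOWL"
  "adxqhg" -> "ADXQHG" -> "ADXQ" -> "QXDA"
  probe: "flssasimirfb" -> "FLSSASIMIRFB" -> "FLSS" -> "SSLF"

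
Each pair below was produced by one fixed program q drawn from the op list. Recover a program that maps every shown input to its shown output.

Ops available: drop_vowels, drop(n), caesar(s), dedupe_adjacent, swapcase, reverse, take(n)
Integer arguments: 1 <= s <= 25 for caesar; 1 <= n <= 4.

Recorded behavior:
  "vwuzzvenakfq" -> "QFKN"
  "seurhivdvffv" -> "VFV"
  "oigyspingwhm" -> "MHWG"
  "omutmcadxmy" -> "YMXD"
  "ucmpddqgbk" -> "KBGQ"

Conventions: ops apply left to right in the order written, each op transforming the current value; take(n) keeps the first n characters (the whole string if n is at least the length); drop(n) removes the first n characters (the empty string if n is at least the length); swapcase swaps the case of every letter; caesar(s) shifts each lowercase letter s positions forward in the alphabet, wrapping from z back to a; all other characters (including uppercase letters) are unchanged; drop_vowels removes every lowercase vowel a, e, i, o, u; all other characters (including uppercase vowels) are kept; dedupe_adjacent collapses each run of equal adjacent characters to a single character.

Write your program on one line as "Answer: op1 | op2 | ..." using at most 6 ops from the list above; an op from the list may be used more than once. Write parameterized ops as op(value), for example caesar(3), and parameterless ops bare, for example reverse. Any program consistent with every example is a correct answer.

drop_vowels | drop(2) | swapcase | reverse | take(4) | dedupe_adjacent

Check, running the answer program on each example:
  "vwuzzvenakfq" -> "vwzzvnkfq" -> "zzvnkfq" -> "ZZVNKFQ" -> "QFKNVZZ" -> "QFKN" -> "QFKN"
  "seurhivdvffv" -> "srhvdvffv" -> "hvdvffv" -> "HVDVFFV" -> "VFFVDVH" -> "VFFV" -> "VFV"
  "oigyspingwhm" -> "gyspngwhm" -> "spngwhm" -> "SPNGWHM" -> "MHWGNPS" -> "MHWG" -> "MHWG"
  "omutmcadxmy" -> "mtmcdxmy" -> "mcdxmy" -> "MCDXMY" -> "YMXDCM" -> "YMXD" -> "YMXD"
  "ucmpddqgbk" -> "cmpddqgbk" -> "pddqgbk" -> "PDDQGBK" -> "KBGQDDP" -> "KBGQ" -> "KBGQ"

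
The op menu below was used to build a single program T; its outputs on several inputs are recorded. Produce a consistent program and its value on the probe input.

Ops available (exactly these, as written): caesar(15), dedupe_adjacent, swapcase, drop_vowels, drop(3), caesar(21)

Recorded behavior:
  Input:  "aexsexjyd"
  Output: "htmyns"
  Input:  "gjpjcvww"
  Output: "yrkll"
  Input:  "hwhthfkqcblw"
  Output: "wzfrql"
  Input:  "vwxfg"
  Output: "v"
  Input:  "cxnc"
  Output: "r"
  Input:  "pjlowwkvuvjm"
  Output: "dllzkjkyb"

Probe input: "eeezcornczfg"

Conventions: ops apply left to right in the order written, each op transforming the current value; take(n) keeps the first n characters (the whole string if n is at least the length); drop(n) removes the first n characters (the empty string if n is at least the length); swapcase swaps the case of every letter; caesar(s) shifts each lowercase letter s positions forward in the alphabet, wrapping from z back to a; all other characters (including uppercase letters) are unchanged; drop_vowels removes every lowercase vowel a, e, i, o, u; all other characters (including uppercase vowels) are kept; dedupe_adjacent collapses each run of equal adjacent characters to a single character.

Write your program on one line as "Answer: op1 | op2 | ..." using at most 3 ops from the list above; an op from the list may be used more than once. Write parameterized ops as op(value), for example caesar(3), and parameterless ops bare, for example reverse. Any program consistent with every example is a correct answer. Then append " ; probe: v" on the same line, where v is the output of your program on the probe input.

drop(3) | caesar(15) | drop_vowels ; probe: "rdgcrv"

Check, running the answer program on each example:
  "aexsexjyd" -> "sexjyd" -> "htmyns" -> "htmyns"
  "gjpjcvww" -> "jcvww" -> "yrkll" -> "yrkll"
  "hwhthfkqcblw" -> "thfkqcblw" -> "iwuzfrqal" -> "wzfrql"
  "vwxfg" -> "fg" -> "uv" -> "v"
  "cxnc" -> "c" -> "r" -> "r"
  "pjlowwkvuvjm" -> "owwkvuvjm" -> "dllzkjkyb" -> "dllzkjkyb"
  probe: "eeezcornczfg" -> "zcornczfg" -> "ordgcrouv" -> "rdgcrv"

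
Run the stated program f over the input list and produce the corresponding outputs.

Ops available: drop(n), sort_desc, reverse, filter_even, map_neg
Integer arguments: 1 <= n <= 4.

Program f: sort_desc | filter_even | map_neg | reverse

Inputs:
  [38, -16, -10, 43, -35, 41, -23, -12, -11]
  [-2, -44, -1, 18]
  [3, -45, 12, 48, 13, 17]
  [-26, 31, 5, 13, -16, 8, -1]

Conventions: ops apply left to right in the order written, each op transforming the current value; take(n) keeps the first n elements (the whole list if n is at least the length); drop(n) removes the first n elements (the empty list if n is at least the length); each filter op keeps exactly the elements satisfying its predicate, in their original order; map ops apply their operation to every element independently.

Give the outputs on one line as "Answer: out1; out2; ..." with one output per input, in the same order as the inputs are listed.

[16, 12, 10, -38]; [44, 2, -18]; [-12, -48]; [26, 16, -8]

Execution, op by op:
  [38, -16, -10, 43, -35, 41, -23, -12, -11] -> [43, 41, 38, -10, -11, -12, -16, -23, -35] -> [38, -10, -12, -16] -> [-38, 10, 12, 16] -> [16, 12, 10, -38]
  [-2, -44, -1, 18] -> [18, -1, -2, -44] -> [18, -2, -44] -> [-18, 2, 44] -> [44, 2, -18]
  [3, -45, 12, 48, 13, 17] -> [48, 17, 13, 12, 3, -45] -> [48, 12] -> [-48, -12] -> [-12, -48]
  [-26, 31, 5, 13, -16, 8, -1] -> [31, 13, 8, 5, -1, -16, -26] -> [8, -16, -26] -> [-8, 16, 26] -> [26, 16, -8]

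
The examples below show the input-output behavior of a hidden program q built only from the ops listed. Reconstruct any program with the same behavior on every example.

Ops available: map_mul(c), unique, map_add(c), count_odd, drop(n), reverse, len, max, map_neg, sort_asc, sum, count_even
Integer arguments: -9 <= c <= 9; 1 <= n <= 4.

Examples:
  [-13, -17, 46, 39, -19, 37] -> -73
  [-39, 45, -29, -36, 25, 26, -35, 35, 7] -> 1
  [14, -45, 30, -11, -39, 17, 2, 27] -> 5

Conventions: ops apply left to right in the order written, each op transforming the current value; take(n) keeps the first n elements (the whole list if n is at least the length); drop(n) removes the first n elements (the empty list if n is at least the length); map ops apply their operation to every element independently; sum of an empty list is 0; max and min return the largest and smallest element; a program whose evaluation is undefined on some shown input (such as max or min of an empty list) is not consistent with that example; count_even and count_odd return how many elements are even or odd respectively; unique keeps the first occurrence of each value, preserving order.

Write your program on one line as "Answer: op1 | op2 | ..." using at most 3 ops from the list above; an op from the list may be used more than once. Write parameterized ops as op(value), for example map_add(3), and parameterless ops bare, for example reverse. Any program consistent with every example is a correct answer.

map_neg | reverse | sum

Check, running the answer program on each example:
  [-13, -17, 46, 39, -19, 37] -> [13, 17, -46, -39, 19, -37] -> [-37, 19, -39, -46, 17, 13] -> -73
  [-39, 45, -29, -36, 25, 26, -35, 35, 7] -> [39, -45, 29, 36, -25, -26, 35, -35, -7] -> [-7, -35, 35, -26, -25, 36, 29, -45, 39] -> 1
  [14, -45, 30, -11, -39, 17, 2, 27] -> [-14, 45, -30, 11, 39, -17, -2, -27] -> [-27, -2, -17, 39, 11, -30, 45, -14] -> 5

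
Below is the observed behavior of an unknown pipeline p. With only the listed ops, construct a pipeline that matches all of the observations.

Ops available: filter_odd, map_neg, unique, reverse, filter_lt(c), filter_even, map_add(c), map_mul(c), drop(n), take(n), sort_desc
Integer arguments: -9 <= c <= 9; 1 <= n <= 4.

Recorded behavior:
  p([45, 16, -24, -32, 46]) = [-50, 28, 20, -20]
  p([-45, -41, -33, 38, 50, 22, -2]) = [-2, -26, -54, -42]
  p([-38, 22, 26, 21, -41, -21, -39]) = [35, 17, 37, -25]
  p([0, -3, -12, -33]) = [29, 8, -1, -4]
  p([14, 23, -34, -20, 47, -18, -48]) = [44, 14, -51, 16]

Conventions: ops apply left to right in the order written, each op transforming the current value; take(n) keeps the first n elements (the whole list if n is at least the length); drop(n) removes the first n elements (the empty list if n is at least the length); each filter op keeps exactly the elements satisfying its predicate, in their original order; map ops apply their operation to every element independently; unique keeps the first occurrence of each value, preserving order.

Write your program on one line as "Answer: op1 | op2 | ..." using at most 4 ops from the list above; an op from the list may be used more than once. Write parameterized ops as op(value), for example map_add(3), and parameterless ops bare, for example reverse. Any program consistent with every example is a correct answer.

reverse | map_add(4) | take(4) | map_neg

Check, running the answer program on each example:
  [45, 16, -24, -32, 46] -> [46, -32, -24, 16, 45] -> [50, -28, -20, 20, 49] -> [50, -28, -20, 20] -> [-50, 28, 20, -20]
  [-45, -41, -33, 38, 50, 22, -2] -> [-2, 22, 50, 38, -33, -41, -45] -> [2, 26, 54, 42, -29, -37, -41] -> [2, 26, 54, 42] -> [-2, -26, -54, -42]
  [-38, 22, 26, 21, -41, -21, -39] -> [-39, -21, -41, 21, 26, 22, -38] -> [-35, -17, -37, 25, 30, 26, -34] -> [-35, -17, -37, 25] -> [35, 17, 37, -25]
  [0, -3, -12, -33] -> [-33, -12, -3, 0] -> [-29, -8, 1, 4] -> [-29, -8, 1, 4] -> [29, 8, -1, -4]
  [14, 23, -34, -20, 47, -18, -48] -> [-48, -18, 47, -20, -34, 23, 14] -> [-44, -14, 51, -16, -30, 27, 18] -> [-44, -14, 51, -16] -> [44, 14, -51, 16]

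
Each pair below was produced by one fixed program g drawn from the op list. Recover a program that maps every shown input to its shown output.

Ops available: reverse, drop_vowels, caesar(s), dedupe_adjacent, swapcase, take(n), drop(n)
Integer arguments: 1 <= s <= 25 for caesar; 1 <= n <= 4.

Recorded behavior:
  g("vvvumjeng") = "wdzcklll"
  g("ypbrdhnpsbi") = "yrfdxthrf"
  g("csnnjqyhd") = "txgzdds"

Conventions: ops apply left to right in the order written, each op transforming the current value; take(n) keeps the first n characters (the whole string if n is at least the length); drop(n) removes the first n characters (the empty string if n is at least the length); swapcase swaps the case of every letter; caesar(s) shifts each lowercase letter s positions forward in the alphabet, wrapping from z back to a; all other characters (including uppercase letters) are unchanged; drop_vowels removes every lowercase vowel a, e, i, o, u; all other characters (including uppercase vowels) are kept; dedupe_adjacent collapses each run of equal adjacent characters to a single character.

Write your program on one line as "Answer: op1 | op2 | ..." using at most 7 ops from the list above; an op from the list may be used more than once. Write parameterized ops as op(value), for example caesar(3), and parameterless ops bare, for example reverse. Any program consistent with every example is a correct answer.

caesar(8) | caesar(13) | reverse | caesar(19) | caesar(2) | drop_vowels

Check, running the answer program on each example:
  "vvvumjeng" -> "dddcurmvo" -> "qqqphezib" -> "bizehpqqq" -> "ubsxaijjj" -> "wduzcklll" -> "wdzcklll"
  "ypbrdhnpsbi" -> "gxjzlpvxajq" -> "tkwmyciknwd" -> "dwnkicymwkt" -> "wpgdbvrfpdm" -> "yrifdxthrfo" -> "yrfdxthrf"
  "csnnjqyhd" -> "kavvrygpl" -> "xniieltcy" -> "yctleiinx" -> "rvmexbbgq" -> "txogzddis" -> "txgzdds"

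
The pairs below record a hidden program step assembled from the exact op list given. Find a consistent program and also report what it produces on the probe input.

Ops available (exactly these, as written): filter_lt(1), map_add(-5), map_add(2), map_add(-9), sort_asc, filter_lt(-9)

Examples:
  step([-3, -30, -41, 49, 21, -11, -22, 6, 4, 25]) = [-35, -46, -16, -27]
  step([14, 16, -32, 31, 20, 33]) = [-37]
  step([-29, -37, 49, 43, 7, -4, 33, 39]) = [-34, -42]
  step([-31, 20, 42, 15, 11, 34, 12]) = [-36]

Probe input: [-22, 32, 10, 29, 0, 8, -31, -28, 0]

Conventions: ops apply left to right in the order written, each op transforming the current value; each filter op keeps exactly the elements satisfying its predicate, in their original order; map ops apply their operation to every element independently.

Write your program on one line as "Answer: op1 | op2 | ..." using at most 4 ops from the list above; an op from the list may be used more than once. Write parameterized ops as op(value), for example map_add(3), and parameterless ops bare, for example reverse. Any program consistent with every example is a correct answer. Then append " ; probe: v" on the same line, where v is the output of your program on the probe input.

filter_lt(1) | map_add(-5) | filter_lt(-9) ; probe: [-27, -36, -33]

Check, running the answer program on each example:
  [-3, -30, -41, 49, 21, -11, -22, 6, 4, 25] -> [-3, -30, -41, -11, -22] -> [-8, -35, -46, -16, -27] -> [-35, -46, -16, -27]
  [14, 16, -32, 31, 20, 33] -> [-32] -> [-37] -> [-37]
  [-29, -37, 49, 43, 7, -4, 33, 39] -> [-29, -37, -4] -> [-34, -42, -9] -> [-34, -42]
  [-31, 20, 42, 15, 11, 34, 12] -> [-31] -> [-36] -> [-36]
  probe: [-22, 32, 10, 29, 0, 8, -31, -28, 0] -> [-22, 0, -31, -28, 0] -> [-27, -5, -36, -33, -5] -> [-27, -36, -33]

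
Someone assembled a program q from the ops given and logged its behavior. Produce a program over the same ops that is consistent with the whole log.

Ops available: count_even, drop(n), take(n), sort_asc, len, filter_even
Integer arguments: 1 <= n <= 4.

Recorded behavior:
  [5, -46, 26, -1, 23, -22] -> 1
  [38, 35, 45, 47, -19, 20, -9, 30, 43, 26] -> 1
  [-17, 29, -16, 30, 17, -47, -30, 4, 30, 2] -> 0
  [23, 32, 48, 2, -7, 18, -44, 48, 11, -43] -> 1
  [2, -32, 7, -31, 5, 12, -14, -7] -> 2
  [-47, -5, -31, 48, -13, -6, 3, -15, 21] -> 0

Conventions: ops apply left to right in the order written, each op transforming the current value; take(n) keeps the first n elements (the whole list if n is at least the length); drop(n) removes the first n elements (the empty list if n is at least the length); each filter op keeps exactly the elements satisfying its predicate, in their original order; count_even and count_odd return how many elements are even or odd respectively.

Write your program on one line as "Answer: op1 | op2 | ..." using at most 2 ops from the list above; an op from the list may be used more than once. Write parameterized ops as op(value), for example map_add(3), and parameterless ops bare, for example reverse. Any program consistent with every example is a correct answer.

take(2) | count_even

Check, running the answer program on each example:
  [5, -46, 26, -1, 23, -22] -> [5, -46] -> 1
  [38, 35, 45, 47, -19, 20, -9, 30, 43, 26] -> [38, 35] -> 1
  [-17, 29, -16, 30, 17, -47, -30, 4, 30, 2] -> [-17, 29] -> 0
  [23, 32, 48, 2, -7, 18, -44, 48, 11, -43] -> [23, 32] -> 1
  [2, -32, 7, -31, 5, 12, -14, -7] -> [2, -32] -> 2
  [-47, -5, -31, 48, -13, -6, 3, -15, 21] -> [-47, -5] -> 0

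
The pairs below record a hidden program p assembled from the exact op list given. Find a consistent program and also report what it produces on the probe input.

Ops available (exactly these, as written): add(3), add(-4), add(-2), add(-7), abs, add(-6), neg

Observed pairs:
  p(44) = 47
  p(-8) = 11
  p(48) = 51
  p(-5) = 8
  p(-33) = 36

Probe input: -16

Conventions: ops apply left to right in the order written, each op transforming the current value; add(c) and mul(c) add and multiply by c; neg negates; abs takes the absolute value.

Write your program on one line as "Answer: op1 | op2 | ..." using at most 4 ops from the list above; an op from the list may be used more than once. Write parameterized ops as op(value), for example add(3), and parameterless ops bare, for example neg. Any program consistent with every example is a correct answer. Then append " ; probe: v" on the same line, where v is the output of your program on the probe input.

neg | abs | add(3) ; probe: 19

Check, running the answer program on each example:
  44 -> -44 -> 44 -> 47
  -8 -> 8 -> 8 -> 11
  48 -> -48 -> 48 -> 51
  -5 -> 5 -> 5 -> 8
  -33 -> 33 -> 33 -> 36
  probe: -16 -> 16 -> 16 -> 19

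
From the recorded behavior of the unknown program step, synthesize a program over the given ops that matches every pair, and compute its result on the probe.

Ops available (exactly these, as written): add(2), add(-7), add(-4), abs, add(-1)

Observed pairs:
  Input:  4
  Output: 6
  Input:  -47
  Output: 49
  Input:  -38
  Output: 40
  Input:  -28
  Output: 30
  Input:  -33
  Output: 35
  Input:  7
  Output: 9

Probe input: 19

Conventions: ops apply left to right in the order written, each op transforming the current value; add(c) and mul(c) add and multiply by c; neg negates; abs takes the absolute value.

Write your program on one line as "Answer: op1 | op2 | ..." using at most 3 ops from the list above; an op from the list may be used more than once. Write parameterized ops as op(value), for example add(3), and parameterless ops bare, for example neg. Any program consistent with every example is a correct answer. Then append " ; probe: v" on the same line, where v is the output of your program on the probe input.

abs | add(2) ; probe: 21

Check, running the answer program on each example:
  4 -> 4 -> 6
  -47 -> 47 -> 49
  -38 -> 38 -> 40
  -28 -> 28 -> 30
  -33 -> 33 -> 35
  7 -> 7 -> 9
  probe: 19 -> 19 -> 21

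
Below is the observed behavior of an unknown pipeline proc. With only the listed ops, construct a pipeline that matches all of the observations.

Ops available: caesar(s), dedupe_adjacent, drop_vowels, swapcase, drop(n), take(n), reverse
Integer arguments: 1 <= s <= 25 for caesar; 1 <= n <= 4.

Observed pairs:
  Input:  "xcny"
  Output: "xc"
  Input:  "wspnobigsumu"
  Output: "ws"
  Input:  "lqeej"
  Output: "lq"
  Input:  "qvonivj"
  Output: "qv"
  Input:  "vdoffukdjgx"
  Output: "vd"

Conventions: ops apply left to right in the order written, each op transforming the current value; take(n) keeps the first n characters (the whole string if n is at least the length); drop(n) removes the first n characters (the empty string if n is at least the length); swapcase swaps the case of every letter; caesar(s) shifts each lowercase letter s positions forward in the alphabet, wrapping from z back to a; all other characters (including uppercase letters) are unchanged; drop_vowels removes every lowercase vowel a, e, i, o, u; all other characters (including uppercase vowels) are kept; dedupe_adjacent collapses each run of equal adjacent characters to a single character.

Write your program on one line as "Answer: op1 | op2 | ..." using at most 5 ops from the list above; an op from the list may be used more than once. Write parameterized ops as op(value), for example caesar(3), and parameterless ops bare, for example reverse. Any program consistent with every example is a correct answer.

caesar(10) | caesar(25) | take(2) | caesar(12) | caesar(5)

Check, running the answer program on each example:
  "xcny" -> "hmxi" -> "glwh" -> "gl" -> "sx" -> "xc"
  "wspnobigsumu" -> "gczxylsqcewe" -> "fbywxkrpbdvd" -> "fb" -> "rn" -> "ws"
  "lqeej" -> "vaoot" -> "uznns" -> "uz" -> "gl" -> "lq"
  "qvonivj" -> "afyxsft" -> "zexwres" -> "ze" -> "lq" -> "qv"
  "vdoffukdjgx" -> "fnyppeuntqh" -> "emxoodtmspg" -> "em" -> "qy" -> "vd"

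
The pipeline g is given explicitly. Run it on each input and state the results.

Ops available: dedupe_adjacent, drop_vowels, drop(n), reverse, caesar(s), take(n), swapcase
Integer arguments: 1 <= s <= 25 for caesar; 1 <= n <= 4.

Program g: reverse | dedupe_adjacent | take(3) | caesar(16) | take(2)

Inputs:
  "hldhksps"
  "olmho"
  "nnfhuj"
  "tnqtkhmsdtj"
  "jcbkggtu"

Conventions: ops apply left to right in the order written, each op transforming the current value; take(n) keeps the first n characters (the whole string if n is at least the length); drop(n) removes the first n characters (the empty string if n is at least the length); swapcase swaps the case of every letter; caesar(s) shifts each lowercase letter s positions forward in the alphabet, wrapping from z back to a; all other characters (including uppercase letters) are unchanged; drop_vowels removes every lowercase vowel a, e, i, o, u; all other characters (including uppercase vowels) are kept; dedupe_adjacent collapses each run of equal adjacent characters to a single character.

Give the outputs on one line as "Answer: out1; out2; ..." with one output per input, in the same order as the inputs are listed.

Execution, op by op:
  "hldhksps" -> "spskhdlh" -> "spskhdlh" -> "sps" -> "ifi" -> "if"
  "olmho" -> "ohmlo" -> "ohmlo" -> "ohm" -> "exc" -> "ex"
  "nnfhuj" -> "juhfnn" -> "juhfn" -> "juh" -> "zkx" -> "zk"
  "tnqtkhmsdtj" -> "jtdsmhktqnt" -> "jtdsmhktqnt" -> "jtd" -> "zjt" -> "zj"
  "jcbkggtu" -> "utggkbcj" -> "utgkbcj" -> "utg" -> "kjw" -> "kj"

"if"; "ex"; "zk"; "zj"; "kj"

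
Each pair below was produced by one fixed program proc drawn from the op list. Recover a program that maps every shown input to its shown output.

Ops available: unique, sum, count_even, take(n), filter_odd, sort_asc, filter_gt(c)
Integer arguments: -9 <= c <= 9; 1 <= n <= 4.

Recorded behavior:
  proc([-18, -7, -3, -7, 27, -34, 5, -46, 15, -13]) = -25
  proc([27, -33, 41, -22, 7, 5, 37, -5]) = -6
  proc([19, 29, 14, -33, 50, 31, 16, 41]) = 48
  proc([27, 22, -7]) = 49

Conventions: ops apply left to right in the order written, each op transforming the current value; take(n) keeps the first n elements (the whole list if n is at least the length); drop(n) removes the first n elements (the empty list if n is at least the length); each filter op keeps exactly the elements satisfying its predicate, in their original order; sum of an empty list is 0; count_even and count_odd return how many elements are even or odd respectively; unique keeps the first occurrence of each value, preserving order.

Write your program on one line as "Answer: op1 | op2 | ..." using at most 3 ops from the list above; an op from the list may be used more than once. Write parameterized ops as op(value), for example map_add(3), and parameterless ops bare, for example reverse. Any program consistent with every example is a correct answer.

take(2) | sum

Check, running the answer program on each example:
  [-18, -7, -3, -7, 27, -34, 5, -46, 15, -13] -> [-18, -7] -> -25
  [27, -33, 41, -22, 7, 5, 37, -5] -> [27, -33] -> -6
  [19, 29, 14, -33, 50, 31, 16, 41] -> [19, 29] -> 48
  [27, 22, -7] -> [27, 22] -> 49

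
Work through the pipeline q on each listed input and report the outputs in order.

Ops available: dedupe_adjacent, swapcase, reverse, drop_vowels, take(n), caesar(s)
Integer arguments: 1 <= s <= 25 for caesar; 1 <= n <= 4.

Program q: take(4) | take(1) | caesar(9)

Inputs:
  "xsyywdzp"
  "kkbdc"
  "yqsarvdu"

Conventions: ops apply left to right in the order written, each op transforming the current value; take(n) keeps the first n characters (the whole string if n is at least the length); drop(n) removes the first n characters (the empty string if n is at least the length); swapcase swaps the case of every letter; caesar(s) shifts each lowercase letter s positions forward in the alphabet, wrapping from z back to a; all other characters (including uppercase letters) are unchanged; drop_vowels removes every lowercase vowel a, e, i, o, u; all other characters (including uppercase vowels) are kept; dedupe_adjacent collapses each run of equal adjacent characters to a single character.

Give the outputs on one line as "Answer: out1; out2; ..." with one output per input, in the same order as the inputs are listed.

Execution, op by op:
  "xsyywdzp" -> "xsyy" -> "x" -> "g"
  "kkbdc" -> "kkbd" -> "k" -> "t"
  "yqsarvdu" -> "yqsa" -> "y" -> "h"

"g"; "t"; "h"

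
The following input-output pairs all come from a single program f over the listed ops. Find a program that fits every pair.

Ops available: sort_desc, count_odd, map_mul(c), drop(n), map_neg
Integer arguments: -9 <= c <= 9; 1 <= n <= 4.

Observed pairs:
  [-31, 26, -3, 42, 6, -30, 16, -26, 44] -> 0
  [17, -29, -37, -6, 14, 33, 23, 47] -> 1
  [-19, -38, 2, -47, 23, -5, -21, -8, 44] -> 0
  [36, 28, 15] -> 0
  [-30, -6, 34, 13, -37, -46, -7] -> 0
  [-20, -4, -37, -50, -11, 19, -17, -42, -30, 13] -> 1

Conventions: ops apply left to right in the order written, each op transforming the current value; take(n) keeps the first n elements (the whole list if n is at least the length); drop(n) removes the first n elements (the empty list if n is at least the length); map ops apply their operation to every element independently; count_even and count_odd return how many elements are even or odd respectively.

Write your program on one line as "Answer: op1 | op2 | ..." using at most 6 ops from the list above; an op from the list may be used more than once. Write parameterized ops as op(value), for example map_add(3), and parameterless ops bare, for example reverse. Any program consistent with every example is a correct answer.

drop(4) | map_neg | drop(3) | map_mul(-7) | sort_desc | count_odd

Check, running the answer program on each example:
  [-31, 26, -3, 42, 6, -30, 16, -26, 44] -> [6, -30, 16, -26, 44] -> [-6, 30, -16, 26, -44] -> [26, -44] -> [-182, 308] -> [308, -182] -> 0
  [17, -29, -37, -6, 14, 33, 23, 47] -> [14, 33, 23, 47] -> [-14, -33, -23, -47] -> [-47] -> [329] -> [329] -> 1
  [-19, -38, 2, -47, 23, -5, -21, -8, 44] -> [23, -5, -21, -8, 44] -> [-23, 5, 21, 8, -44] -> [8, -44] -> [-56, 308] -> [308, -56] -> 0
  [36, 28, 15] -> [] -> [] -> [] -> [] -> [] -> 0
  [-30, -6, 34, 13, -37, -46, -7] -> [-37, -46, -7] -> [37, 46, 7] -> [] -> [] -> [] -> 0
  [-20, -4, -37, -50, -11, 19, -17, -42, -30, 13] -> [-11, 19, -17, -42, -30, 13] -> [11, -19, 17, 42, 30, -13] -> [42, 30, -13] -> [-294, -210, 91] -> [91, -210, -294] -> 1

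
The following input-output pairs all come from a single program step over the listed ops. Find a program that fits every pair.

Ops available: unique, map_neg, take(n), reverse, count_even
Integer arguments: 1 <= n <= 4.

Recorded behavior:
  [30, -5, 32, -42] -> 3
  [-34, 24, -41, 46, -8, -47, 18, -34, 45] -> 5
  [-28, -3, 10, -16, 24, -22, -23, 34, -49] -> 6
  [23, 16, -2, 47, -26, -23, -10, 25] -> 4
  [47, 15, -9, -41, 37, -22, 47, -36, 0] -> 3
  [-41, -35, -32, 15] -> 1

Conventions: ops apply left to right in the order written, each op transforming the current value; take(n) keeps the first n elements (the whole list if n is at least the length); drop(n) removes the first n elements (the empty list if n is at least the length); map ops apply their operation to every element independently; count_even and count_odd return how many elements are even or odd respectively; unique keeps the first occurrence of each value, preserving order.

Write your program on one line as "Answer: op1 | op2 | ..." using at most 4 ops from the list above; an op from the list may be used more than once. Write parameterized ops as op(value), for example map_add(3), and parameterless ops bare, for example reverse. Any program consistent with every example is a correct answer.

unique | map_neg | reverse | count_even

Check, running the answer program on each example:
  [30, -5, 32, -42] -> [30, -5, 32, -42] -> [-30, 5, -32, 42] -> [42, -32, 5, -30] -> 3
  [-34, 24, -41, 46, -8, -47, 18, -34, 45] -> [-34, 24, -41, 46, -8, -47, 18, 45] -> [34, -24, 41, -46, 8, 47, -18, -45] -> [-45, -18, 47, 8, -46, 41, -24, 34] -> 5
  [-28, -3, 10, -16, 24, -22, -23, 34, -49] -> [-28, -3, 10, -16, 24, -22, -23, 34, -49] -> [28, 3, -10, 16, -24, 22, 23, -34, 49] -> [49, -34, 23, 22, -24, 16, -10, 3, 28] -> 6
  [23, 16, -2, 47, -26, -23, -10, 25] -> [23, 16, -2, 47, -26, -23, -10, 25] -> [-23, -16, 2, -47, 26, 23, 10, -25] -> [-25, 10, 23, 26, -47, 2, -16, -23] -> 4
  [47, 15, -9, -41, 37, -22, 47, -36, 0] -> [47, 15, -9, -41, 37, -22, -36, 0] -> [-47, -15, 9, 41, -37, 22, 36, 0] -> [0, 36, 22, -37, 41, 9, -15, -47] -> 3
  [-41, -35, -32, 15] -> [-41, -35, -32, 15] -> [41, 35, 32, -15] -> [-15, 32, 35, 41] -> 1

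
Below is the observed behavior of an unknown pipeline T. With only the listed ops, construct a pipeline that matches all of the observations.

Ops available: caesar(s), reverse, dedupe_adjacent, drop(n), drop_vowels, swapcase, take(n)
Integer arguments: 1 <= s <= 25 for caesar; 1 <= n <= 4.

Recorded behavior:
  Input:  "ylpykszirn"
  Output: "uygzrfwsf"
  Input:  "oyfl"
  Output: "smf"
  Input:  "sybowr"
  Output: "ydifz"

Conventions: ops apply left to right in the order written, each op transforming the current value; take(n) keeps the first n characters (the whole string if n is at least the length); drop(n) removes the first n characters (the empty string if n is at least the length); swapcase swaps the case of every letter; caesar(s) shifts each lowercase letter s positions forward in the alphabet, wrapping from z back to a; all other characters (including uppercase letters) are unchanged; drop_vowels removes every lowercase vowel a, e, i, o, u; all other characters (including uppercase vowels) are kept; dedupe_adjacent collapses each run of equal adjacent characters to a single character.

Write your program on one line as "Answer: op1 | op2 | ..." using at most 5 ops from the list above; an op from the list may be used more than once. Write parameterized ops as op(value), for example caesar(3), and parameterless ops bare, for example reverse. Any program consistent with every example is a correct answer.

drop_vowels | caesar(6) | caesar(1) | reverse

Check, running the answer program on each example:
  "ylpykszirn" -> "ylpykszrn" -> "erveqyfxt" -> "fswfrzgyu" -> "uygzrfwsf"
  "oyfl" -> "yfl" -> "elr" -> "fms" -> "smf"
  "sybowr" -> "sybwr" -> "yehcx" -> "zfidy" -> "ydifz"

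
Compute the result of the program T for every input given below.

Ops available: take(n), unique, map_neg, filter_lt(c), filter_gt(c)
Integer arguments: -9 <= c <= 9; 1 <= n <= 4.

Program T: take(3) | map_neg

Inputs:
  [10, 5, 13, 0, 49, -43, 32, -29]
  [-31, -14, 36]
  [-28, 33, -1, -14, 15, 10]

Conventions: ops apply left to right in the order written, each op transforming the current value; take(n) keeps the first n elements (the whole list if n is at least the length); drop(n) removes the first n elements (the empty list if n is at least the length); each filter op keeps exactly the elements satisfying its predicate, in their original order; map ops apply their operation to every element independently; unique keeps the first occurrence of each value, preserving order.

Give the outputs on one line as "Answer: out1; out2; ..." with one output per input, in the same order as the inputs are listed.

[-10, -5, -13]; [31, 14, -36]; [28, -33, 1]

Execution, op by op:
  [10, 5, 13, 0, 49, -43, 32, -29] -> [10, 5, 13] -> [-10, -5, -13]
  [-31, -14, 36] -> [-31, -14, 36] -> [31, 14, -36]
  [-28, 33, -1, -14, 15, 10] -> [-28, 33, -1] -> [28, -33, 1]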